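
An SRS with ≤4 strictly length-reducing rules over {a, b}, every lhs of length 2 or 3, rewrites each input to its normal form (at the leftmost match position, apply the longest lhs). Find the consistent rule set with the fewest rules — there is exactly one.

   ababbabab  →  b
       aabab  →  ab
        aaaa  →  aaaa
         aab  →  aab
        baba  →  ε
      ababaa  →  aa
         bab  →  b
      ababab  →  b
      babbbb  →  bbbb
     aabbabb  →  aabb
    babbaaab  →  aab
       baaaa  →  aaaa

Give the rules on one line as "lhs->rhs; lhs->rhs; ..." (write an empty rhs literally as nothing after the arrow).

aba->; ba->; baa->aa; bba->

  | ababbabab => bbabab => bab => b
  | aabab => ab
  | aaaa
  | aab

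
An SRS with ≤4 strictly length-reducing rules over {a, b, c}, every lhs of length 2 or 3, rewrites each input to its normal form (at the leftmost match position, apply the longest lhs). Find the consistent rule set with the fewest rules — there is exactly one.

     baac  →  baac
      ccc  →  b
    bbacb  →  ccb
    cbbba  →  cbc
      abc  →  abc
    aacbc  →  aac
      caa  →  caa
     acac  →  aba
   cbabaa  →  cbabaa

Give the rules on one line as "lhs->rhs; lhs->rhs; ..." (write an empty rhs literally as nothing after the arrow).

acb->a; bba->c; cac->ba; ccc->b

  | baac
  | ccc => b
  | bbacb => ccb
  | cbbba => cbc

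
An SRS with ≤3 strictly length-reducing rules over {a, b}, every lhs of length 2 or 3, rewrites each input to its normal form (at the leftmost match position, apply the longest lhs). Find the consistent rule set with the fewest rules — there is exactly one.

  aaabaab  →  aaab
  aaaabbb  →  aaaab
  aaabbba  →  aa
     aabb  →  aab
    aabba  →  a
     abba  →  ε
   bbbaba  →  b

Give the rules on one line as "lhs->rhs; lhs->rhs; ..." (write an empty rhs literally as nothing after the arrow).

  | aaabaab => aaab
  | aaaabbb => aaaabb => aaaab
  | aaabbba => aaabba => aaaba => aa
  | aabb => aab

aba->; bb->b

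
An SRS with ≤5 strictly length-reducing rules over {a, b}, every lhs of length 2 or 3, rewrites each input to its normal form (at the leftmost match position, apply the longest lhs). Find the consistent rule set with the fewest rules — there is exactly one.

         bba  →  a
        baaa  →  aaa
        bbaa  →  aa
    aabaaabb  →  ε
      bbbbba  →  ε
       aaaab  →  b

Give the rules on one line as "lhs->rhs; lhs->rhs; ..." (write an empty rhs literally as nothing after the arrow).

ab->b; ba->; baa->aa; bb->

  | bba => a
  | baaa => aaa
  | bbaa => aa
  | aabaaabb => abaaabb => baaabb => aaabb => aabb => abb => bb => ε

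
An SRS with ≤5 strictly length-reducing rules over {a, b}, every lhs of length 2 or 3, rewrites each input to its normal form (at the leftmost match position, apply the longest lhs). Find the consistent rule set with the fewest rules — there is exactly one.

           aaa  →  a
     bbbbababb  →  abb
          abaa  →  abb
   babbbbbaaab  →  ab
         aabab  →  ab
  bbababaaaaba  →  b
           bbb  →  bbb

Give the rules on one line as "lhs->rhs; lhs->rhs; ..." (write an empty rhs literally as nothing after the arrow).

aa->b; aab->ab; ba->a; baa->bb

  | aaa => ba => a
  | bbbbababb => bbbababb => bbababb => bababb => ababb => aabb => abb
  | abaa => abb
  | babbbbbaaab => abbbbbaaab => abbbbbbab => abbbbbab => abbbbab => abbbab => abbab => abab => aab => ab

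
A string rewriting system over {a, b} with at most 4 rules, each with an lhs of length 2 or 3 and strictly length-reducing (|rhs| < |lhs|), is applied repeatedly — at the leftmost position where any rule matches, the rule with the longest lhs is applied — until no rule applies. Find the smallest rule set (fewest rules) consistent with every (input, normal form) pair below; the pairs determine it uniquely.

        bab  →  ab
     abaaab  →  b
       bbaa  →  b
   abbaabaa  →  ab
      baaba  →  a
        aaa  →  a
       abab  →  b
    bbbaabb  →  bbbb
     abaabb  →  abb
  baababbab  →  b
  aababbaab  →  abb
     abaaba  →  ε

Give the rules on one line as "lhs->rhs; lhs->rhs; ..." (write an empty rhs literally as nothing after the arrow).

  | bab => ab
  | abaaab => aab => b
  | bbaa => b
  | abbaabaa => abbaa => ab

aa->; ba->a; baa->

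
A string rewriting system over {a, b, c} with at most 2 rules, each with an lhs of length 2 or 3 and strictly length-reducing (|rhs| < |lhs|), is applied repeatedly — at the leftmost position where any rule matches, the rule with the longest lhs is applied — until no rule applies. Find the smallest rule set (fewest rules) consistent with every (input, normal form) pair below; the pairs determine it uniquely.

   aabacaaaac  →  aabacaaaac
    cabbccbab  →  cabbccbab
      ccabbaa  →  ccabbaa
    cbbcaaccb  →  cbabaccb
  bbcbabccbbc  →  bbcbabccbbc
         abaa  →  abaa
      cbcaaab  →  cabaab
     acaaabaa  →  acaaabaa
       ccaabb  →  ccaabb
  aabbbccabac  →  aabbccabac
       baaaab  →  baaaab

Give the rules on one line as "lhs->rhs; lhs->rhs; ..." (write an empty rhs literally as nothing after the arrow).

bbb->bb; bca->ab

  | aabacaaaac
  | cabbccbab
  | ccabbaa
  | cbbcaaccb => cbabaccb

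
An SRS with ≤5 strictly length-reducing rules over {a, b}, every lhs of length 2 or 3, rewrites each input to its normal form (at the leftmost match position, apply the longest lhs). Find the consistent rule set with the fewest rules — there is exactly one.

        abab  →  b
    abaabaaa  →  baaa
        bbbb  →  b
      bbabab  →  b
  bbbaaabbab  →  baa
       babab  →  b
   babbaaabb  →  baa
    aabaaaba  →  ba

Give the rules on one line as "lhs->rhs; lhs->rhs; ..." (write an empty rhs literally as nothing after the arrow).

  | abab => bab => b
  | abaabaaa => baabaaa => babaaa => bbaaa => baaa
  | bbbb => bbb => bb => b
  | bbabab => babab => bbab => bab => b

ab->; aba->ba; abb->; bb->b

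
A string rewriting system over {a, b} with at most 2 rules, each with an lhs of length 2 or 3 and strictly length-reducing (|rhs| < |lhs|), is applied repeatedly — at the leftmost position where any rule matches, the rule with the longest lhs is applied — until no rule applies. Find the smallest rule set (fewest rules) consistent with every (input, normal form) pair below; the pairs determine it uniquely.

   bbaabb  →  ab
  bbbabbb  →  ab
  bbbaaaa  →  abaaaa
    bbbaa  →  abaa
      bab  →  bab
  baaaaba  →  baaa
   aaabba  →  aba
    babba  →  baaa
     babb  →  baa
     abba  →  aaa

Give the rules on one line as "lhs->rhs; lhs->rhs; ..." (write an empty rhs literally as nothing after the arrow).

aab->; bb->a

  | bbaabb => aaabb => ab
  | bbbabbb => ababbb => abaab => ab
  | bbbaaaa => abaaaa
  | bbbaa => abaa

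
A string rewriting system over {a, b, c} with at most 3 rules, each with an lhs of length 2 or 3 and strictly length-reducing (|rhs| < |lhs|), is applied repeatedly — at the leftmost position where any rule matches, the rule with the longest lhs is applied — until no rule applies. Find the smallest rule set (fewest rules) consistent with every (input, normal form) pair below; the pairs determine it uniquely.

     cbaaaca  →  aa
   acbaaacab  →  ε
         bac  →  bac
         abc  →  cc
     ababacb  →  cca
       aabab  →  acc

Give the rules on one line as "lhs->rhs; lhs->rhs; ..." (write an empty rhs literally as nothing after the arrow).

  | cbaaaca => aaaca => aa
  | acbaaacab => aaaacab => aaab => aac => ε
  | bac
  | abc => cc

aac->; ab->c; cb->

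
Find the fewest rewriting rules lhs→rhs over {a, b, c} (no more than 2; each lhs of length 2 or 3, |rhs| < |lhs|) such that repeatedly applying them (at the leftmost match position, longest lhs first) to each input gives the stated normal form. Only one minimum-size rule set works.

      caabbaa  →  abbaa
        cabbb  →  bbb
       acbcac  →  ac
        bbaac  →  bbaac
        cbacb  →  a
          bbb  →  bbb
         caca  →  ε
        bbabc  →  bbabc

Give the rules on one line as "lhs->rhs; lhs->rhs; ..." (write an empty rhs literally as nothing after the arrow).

  | caabbaa => abbaa
  | cabbb => bbb
  | acbcac => acac => ac
  | bbaac

ca->; cb->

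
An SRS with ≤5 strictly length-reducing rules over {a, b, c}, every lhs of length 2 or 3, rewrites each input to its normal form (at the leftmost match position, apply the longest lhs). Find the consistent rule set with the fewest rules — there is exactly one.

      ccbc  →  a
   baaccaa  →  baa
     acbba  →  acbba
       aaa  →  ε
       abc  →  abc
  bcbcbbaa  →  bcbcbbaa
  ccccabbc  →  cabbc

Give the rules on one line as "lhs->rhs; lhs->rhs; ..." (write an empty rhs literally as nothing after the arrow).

aaa->; cc->a; ccb->c; ccc->

  | ccbc => cc => a
  | baaccaa => baaaaa => baa
  | acbba
  | aaa => ε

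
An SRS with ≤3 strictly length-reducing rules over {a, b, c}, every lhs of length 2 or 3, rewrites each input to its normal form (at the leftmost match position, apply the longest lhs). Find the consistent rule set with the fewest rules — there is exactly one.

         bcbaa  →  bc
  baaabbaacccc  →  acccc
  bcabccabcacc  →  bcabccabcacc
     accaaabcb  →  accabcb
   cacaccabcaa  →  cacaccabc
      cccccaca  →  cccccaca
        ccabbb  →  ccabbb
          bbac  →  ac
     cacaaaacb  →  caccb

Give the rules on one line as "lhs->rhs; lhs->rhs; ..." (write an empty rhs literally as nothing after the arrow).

aa->; ba->a

  | bcbaa => bcaa => bc
  | baaabbaacccc => aaabbaacccc => abbaacccc => abaacccc => aaacccc => acccc
  | bcabccabcacc
  | accaaabcb => accabcb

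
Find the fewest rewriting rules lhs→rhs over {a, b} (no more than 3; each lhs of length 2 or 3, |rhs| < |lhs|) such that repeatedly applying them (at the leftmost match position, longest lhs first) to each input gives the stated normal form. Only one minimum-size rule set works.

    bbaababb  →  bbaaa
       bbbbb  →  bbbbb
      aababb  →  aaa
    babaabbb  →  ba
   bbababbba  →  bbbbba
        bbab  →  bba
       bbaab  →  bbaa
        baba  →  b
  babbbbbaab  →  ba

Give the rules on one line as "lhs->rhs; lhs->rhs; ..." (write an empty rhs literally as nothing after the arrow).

  | bbaababb => bbaaabb => bbaaab => bbaaa
  | bbbbb
  | aababb => aaabb => aaab => aaa
  | babaabbb => babbb => babb => bab => ba

aab->aa; ab->a; aba->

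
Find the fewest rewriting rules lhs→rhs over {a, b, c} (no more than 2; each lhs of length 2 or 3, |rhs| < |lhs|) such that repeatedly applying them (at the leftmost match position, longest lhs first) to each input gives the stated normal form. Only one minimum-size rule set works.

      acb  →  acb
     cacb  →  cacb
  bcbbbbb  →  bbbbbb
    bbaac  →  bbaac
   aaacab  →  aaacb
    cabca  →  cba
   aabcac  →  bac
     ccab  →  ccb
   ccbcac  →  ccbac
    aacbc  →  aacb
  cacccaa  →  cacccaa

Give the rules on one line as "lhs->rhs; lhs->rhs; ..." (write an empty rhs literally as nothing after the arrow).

ab->b; bc->b

  | acb
  | cacb
  | bcbbbbb => bbbbbb
  | bbaac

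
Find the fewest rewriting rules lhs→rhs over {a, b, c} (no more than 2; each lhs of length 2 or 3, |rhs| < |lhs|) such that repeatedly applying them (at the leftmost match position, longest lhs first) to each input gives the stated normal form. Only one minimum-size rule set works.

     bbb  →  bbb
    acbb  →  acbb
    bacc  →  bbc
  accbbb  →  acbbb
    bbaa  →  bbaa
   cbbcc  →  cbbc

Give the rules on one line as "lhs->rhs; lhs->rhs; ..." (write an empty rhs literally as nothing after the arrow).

bac->bb; cc->c

  | bbb
  | acbb
  | bacc => bbc
  | accbbb => acbbb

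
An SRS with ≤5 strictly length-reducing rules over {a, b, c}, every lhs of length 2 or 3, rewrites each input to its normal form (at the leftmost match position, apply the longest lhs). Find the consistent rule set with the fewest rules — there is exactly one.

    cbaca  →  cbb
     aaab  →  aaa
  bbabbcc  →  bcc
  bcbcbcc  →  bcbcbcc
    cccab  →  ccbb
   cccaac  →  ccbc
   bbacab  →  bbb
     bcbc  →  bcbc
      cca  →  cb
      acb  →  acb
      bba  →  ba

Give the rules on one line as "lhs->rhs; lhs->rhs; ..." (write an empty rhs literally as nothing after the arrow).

ab->a; bac->bc; bba->ba; ca->b

  | cbaca => cbca => cbb
  | aaab => aaa
  | bbabbcc => babbcc => babcc => bacc => bcc
  | bcbcbcc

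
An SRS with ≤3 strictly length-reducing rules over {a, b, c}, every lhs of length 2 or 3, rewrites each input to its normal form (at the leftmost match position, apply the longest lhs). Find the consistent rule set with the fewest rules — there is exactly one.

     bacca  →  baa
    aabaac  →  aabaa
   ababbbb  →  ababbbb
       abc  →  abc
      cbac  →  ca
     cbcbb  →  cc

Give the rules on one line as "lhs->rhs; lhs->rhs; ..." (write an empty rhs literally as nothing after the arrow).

  | bacca => baca => baa
  | aabaac => aabaa
  | ababbbb
  | abc

ac->a; cb->c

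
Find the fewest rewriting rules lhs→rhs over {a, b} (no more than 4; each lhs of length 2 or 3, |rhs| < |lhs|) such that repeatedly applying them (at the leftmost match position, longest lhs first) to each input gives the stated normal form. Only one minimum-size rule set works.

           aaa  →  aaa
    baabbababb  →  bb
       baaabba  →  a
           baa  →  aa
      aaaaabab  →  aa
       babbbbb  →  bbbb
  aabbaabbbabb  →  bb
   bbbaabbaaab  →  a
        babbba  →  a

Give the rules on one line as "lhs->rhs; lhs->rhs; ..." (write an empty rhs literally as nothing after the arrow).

  | aaa
  | baabbababb => aabbababb => bababb => abb => bb
  | baaabba => aaabba => aba => ba => a
  | baa => aa

aab->; ab->b; ba->a; bab->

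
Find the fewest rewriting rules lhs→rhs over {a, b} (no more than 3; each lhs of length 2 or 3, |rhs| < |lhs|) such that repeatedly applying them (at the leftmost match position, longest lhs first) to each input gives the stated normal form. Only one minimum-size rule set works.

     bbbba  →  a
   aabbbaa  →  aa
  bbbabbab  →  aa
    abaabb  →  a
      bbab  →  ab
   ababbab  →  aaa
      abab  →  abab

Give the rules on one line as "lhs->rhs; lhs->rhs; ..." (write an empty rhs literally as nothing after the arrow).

aab->bb; bb->; bbb->aa

  | bbbba => aaba => bba => a
  | aabbbaa => bbbbaa => aabaa => bbaa => aa
  | bbbabbab => aaabbab => abbbab => aaaab => aabb => bbb => aa
  | abaabb => abbbb => aaab => abb => a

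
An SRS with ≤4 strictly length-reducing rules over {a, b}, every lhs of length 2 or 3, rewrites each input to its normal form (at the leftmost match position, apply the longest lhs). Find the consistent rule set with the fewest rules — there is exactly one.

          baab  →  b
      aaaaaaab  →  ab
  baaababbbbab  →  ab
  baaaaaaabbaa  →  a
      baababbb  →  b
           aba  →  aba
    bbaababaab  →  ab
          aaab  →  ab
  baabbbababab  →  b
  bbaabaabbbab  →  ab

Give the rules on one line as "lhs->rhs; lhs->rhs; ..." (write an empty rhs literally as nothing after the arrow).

  | baab => bab => b
  | aaaaaaab => aaaaaab => aaaaab => aaaab => aaab => aab => ab
  | baaababbbbab => baababbbbab => bababbbbab => babbbbab => bbbbab => bbab => ab
  | baaaaaaabbaa => baaaaaabbaa => baaaaabbaa => baaaabbaa => baaabbaa => baabbaa => babbaa => bbaa => aa => a

aa->a; bab->b; bb->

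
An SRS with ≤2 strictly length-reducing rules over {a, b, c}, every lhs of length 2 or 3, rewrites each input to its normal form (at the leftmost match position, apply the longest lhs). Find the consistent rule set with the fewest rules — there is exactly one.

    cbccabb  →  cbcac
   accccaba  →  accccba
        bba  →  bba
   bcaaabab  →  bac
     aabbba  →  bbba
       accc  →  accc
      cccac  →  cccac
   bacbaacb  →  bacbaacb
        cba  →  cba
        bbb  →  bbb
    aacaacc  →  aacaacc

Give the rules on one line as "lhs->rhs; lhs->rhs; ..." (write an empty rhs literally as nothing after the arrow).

  | cbccabb => cbccbb => cbcac
  | accccaba => accccba
  | bba
  | bcaaabab => bcaabab => bcabab => bcbab => bcbb => bac

ab->b; cbb->ac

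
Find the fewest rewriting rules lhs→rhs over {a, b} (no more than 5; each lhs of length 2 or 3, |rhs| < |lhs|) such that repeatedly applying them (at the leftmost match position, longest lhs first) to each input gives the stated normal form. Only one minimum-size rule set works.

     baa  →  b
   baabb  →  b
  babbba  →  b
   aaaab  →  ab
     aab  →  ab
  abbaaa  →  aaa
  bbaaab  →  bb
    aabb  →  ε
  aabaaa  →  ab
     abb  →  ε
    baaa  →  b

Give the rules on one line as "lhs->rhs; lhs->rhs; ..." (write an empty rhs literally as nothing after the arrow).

aab->ab; abb->; ba->b; bab->ba

  | baa => ba => b
  | baabb => babb => bab => ba => b
  | babbba => babba => baba => baa => ba => b
  | aaaab => aaab => aab => ab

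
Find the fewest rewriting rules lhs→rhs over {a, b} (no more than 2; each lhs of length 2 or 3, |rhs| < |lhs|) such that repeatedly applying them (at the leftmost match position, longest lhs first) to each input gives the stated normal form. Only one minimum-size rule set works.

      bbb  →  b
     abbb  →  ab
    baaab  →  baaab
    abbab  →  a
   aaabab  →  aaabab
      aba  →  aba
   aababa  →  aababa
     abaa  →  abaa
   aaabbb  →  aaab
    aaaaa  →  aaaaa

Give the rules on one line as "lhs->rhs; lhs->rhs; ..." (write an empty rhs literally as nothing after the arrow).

bb->; bba->b

  | bbb => b
  | abbb => ab
  | baaab
  | abbab => abb => a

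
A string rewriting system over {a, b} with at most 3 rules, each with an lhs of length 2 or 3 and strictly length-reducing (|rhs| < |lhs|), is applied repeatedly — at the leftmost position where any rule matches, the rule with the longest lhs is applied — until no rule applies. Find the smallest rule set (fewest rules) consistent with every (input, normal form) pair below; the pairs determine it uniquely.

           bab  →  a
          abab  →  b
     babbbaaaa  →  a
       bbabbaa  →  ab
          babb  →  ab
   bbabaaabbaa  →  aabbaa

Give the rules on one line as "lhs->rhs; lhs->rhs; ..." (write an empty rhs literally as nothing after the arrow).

aaa->ab; aba->; bab->a

  | bab => a
  | abab => b
  | babbbaaaa => abbaaaa => abbaba => abaa => a
  | bbabbaa => babaa => aaa => ab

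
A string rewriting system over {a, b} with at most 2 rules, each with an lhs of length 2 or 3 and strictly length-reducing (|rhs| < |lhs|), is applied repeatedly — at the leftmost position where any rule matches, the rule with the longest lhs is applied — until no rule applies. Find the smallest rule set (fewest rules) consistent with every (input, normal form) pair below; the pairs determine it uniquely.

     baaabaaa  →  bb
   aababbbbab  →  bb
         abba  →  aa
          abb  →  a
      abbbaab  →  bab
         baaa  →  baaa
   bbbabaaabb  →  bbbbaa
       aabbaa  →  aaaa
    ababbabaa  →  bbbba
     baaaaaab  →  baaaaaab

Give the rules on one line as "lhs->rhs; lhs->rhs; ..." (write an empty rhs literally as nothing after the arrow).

  | baaabaaa => baabaa => baba => bb
  | aababbbbab => abbbbbab => abbbab => abab => bb
  | abba => aa
  | abb => a

aba->b; abb->a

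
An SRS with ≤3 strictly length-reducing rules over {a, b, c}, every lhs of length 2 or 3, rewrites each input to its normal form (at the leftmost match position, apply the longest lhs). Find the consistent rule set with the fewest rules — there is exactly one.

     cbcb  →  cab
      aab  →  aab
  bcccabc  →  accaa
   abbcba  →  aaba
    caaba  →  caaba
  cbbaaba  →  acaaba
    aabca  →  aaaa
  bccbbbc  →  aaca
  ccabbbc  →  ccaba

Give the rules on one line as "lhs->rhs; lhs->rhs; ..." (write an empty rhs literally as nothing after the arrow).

bbc->a; bc->a; cbb->ac

  | cbcb => cab
  | aab
  | bcccabc => accabc => accaa
  | abbcba => aaba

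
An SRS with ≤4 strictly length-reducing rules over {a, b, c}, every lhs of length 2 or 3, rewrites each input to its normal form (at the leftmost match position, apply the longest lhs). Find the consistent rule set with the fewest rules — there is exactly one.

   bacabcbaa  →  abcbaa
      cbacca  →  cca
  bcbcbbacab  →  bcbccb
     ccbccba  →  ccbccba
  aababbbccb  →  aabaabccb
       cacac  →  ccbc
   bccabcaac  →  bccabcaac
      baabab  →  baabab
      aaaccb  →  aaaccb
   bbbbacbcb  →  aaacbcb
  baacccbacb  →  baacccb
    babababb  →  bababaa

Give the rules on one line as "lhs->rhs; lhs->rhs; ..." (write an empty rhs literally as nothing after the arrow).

  | bacabcbaa => abcbaa
  | cbacca => cca
  | bcbcbbacab => bcbcaacab => bcbcacbb => bcbcaca => bcbccb
  | ccbccba

aca->cb; bac->; bb->a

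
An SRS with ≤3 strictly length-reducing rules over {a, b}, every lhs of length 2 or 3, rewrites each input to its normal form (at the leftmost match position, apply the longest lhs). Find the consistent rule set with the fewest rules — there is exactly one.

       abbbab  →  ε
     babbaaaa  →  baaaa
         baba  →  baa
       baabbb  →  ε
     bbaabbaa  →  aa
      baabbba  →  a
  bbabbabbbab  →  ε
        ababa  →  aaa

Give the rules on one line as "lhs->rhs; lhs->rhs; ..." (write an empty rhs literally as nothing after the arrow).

ab->b; aba->aa; bb->

  | abbbab => bbbab => bab => bb => ε
  | babbaaaa => bbbaaaa => baaaa
  | baba => baa
  | baabbb => babbb => bbbb => bb => ε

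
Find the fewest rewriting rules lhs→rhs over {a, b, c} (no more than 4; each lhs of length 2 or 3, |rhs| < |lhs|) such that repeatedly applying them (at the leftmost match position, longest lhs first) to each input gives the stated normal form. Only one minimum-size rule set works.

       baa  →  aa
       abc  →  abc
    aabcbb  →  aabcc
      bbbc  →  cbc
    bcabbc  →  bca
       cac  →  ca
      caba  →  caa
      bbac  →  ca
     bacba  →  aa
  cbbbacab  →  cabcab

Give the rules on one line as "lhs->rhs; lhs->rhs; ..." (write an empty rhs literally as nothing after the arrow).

  | baa => aa
  | abc
  | aabcbb => aabcc
  | bbbc => cbc

ac->a; ba->a; bb->c; cba->ab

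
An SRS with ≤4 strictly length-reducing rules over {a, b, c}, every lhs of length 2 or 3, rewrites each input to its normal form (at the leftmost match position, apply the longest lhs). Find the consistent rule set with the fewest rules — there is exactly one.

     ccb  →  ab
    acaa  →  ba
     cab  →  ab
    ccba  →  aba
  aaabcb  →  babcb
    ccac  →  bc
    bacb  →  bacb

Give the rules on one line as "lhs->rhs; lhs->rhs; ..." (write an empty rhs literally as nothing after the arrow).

aa->b; ca->a; cc->a

  | ccb => ab
  | acaa => aaa => ba
  | cab => ab
  | ccba => aba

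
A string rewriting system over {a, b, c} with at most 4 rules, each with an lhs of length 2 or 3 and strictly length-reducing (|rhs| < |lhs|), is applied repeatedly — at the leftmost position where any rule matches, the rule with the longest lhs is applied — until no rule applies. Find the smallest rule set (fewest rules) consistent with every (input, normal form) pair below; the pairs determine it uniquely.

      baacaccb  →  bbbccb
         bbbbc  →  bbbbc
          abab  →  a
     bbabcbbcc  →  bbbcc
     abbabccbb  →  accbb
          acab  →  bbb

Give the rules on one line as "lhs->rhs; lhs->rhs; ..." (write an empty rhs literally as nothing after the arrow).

aa->a; ab->a; aca->bb; acb->

  | baacaccb => bacaccb => bbbccb
  | bbbbc
  | abab => aab => ab => a
  | bbabcbbcc => bbacbbcc => bbbcc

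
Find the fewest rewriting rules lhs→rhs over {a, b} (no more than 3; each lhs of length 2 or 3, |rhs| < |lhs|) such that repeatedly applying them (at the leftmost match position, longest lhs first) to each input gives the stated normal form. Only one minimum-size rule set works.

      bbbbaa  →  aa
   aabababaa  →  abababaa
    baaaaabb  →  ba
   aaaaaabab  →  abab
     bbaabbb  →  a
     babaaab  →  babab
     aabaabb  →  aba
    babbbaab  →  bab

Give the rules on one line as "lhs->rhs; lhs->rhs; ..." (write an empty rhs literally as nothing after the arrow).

aab->ab; bb->; bbb->bb

  | bbbbaa => bbbaa => bbaa => aa
  | aabababaa => abababaa
  | baaaaabb => baaaabb => baaabb => baabb => babb => ba
  | aaaaaabab => aaaaabab => aaaabab => aaabab => aabab => abab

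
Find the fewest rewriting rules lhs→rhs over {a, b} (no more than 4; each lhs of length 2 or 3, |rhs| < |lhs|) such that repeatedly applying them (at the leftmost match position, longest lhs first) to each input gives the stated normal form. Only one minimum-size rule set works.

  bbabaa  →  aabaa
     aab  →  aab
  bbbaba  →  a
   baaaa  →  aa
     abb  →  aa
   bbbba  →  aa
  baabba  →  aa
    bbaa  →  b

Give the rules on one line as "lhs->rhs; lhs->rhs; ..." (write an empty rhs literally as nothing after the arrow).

  | bbabaa => aabaa
  | aab
  | bbbaba => baba => a
  | baaaa => bba => aa

aaa->b; bab->; bb->a; bbb->b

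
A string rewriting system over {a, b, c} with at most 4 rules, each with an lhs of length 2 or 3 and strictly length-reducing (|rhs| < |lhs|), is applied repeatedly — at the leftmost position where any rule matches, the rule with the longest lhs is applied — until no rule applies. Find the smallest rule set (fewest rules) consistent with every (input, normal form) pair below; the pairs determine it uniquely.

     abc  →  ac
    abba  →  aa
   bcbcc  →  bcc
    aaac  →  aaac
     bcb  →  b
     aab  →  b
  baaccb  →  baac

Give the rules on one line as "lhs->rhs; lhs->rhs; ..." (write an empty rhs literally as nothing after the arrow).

  | abc => ac
  | abba => aba => aa
  | bcbcc => bcc
  | aaac

aab->b; ab->a; cb->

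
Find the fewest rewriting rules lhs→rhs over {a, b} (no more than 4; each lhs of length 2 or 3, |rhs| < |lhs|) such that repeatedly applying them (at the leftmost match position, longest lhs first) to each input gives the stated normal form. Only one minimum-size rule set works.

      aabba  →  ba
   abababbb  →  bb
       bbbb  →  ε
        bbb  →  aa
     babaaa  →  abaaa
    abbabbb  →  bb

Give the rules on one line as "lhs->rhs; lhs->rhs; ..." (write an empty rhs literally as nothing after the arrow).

  | aabba => ba
  | abababbb => aababbb => abbb => bb
  | bbbb => aab => ε
  | bbb => aa

aab->; abb->b; bab->ab; bbb->aa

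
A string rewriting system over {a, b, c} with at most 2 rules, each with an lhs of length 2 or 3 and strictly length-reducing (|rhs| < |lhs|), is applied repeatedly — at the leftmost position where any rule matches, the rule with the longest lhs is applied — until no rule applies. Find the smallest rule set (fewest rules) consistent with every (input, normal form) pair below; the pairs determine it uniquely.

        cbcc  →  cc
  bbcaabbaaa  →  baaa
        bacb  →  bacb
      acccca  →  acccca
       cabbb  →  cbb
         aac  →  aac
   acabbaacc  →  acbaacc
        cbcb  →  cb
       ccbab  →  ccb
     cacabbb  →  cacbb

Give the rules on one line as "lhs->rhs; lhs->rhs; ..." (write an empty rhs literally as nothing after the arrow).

  | cbcc => cc
  | bbcaabbaaa => baabbaaa => babaaa => baaa
  | bacb
  | acccca

ab->; bc->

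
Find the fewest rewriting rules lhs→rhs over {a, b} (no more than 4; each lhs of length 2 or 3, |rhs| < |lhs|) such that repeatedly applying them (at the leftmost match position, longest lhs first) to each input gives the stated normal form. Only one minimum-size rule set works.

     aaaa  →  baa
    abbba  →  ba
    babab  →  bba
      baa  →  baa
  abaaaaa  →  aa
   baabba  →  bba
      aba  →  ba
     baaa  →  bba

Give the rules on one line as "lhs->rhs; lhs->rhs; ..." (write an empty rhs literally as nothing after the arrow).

aaa->ba; ab->a; aba->ba; bbb->a

  | aaaa => baa
  | abbba => abba => aba => ba
  | babab => bbab => bba
  | baa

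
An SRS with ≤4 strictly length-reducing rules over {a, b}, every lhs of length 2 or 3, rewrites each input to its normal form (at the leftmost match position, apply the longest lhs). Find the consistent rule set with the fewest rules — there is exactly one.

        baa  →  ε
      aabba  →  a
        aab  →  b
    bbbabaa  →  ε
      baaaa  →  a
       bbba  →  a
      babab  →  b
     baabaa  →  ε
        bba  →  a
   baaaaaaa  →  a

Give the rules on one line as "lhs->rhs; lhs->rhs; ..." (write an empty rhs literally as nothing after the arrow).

  | baa => aa => ε
  | aabba => bba => ba => a
  | aab => b
  | bbbabaa => bbabaa => babaa => abaa => aaa => ε

aa->; aaa->; ba->a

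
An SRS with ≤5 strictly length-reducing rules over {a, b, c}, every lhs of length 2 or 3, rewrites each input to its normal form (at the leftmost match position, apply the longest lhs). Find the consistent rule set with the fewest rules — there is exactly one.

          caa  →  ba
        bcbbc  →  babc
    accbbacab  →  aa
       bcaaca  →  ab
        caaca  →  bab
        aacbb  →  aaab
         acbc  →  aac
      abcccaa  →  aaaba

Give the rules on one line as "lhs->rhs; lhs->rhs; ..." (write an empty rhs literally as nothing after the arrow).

  | caa => ba
  | bcbbc => babc
  | accbbacab => acabacab => abbacab => aacab => aabb => aa
  | bcaaca => bbaca => aca => ab

bb->; bcc->aa; ca->b; cb->a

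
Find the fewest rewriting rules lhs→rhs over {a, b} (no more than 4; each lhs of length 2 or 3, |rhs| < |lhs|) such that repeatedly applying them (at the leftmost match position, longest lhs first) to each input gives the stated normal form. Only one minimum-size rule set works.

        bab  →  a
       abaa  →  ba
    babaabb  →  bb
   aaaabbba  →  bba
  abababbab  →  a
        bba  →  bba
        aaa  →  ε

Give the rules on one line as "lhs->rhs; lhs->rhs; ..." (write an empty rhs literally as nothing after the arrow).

  | bab => a
  | abaa => ba
  | babaabb => aaabb => bb
  | aaaabbba => abbba => bba

aaa->; ab->; aba->b; bab->a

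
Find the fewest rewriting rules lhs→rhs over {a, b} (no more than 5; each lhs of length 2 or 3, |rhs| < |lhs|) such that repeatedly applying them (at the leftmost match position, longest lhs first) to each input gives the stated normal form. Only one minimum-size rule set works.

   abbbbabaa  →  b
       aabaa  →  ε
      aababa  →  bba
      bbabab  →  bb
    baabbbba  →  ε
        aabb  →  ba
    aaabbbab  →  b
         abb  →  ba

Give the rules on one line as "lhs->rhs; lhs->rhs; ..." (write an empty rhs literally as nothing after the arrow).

ab->b; abb->ba; baa->; bbb->ab

  | abbbbabaa => babbabaa => bbaabaa => bbaa => b
  | aabaa => abaa => baa => ε
  | aababa => ababa => baba => bba
  | bbabab => bbbab => abab => bab => bb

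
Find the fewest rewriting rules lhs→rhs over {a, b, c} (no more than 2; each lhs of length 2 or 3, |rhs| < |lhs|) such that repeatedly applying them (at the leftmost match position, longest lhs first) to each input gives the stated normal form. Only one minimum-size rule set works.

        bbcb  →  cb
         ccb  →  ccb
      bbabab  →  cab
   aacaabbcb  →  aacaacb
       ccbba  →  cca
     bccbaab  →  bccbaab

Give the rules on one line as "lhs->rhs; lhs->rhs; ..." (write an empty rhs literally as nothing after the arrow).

  | bbcb => cb
  | ccb
  | bbabab => abab => cab
  | aacaabbcb => aacaacb

aba->ca; bb->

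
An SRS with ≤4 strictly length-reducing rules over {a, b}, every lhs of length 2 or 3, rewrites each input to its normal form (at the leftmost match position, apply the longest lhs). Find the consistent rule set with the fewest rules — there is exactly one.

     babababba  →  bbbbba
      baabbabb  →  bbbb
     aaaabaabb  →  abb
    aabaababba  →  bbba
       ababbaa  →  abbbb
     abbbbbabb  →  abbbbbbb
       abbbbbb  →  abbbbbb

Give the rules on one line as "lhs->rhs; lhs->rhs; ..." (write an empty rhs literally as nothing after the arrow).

  | babababba => bbababba => bbbabba => bbbbba
  | baabbabb => bababb => bbabb => bbbb
  | aaaabaabb => abaabb => abab => abb
  | aabaababba => aaababba => babba => bbba

aa->b; aaa->; aab->a; bab->bb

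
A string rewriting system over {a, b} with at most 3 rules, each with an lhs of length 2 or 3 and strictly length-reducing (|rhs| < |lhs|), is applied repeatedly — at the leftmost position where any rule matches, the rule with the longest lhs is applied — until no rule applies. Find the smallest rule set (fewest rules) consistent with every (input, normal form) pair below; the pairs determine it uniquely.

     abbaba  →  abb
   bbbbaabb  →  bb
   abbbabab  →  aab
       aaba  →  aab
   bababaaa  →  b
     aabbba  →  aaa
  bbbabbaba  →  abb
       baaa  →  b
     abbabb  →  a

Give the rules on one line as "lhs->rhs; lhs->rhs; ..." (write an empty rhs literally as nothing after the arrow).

ba->b; bab->b; bbb->

  | abbaba => abba => abb
  | bbbbaabb => baabb => babb => bb
  | abbbabab => aabab => aab
  | aaba => aab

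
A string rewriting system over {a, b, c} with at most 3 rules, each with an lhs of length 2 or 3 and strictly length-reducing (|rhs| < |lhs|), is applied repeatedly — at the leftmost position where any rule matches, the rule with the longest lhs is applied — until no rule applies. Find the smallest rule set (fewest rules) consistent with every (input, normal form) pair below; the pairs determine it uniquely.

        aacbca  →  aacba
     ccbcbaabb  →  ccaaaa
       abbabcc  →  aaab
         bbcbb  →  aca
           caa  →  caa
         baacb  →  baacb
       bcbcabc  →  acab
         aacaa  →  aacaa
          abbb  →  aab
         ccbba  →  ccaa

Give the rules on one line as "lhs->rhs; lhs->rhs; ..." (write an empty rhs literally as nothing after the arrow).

  | aacbca => aacba
  | ccbcbaabb => ccbbaabb => ccaaabb => ccaaaa
  | abbabcc => aaabcc => aaabc => aaab
  | bbcbb => acbb => aca

bb->a; bc->b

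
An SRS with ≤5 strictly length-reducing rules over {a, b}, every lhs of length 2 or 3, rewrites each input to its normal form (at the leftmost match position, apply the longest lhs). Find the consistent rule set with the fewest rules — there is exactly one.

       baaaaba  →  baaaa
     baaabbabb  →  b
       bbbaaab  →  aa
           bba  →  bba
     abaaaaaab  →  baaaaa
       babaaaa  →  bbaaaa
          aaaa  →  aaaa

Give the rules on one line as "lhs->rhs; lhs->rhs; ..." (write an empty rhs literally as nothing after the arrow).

aab->a; ab->; aba->ba; bbb->

  | baaaaba => baaaa
  | baaabbabb => baababb => baabb => bab => b
  | bbbaaab => aaab => aa
  | bba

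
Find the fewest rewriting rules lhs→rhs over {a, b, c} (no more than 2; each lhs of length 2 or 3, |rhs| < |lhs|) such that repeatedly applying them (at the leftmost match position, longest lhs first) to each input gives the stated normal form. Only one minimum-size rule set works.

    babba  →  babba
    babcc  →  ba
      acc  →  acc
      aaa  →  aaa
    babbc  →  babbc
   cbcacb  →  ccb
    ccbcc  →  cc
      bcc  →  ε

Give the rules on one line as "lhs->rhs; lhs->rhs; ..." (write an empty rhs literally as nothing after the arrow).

  | babba
  | babcc => ba
  | acc
  | aaa

bca->; bcc->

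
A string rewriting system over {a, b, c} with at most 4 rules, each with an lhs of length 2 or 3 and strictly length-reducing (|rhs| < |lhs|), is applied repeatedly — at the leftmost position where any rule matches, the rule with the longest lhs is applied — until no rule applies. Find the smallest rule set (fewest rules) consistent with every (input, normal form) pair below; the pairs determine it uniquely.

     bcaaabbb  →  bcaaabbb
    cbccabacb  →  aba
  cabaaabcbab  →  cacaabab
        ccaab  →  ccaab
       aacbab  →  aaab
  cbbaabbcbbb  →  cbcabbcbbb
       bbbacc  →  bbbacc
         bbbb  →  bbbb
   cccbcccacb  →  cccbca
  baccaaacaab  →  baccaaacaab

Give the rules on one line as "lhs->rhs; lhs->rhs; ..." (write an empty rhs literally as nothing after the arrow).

acb->a; baa->ca; bcc->b; cba->a

  | bcaaabbb
  | cbccabacb => cbabacb => abacb => aba
  | cabaaabcbab => cacaabcbab => cacaabab
  | ccaab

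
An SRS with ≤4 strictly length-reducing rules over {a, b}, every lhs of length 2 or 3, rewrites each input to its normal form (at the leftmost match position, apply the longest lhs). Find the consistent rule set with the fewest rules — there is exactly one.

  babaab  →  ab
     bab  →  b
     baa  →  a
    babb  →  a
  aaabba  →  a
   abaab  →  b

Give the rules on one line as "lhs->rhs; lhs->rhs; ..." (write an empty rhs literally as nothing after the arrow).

aa->; ba->; bb->a

  | babaab => baab => ab
  | bab => b
  | baa => a
  | babb => bb => a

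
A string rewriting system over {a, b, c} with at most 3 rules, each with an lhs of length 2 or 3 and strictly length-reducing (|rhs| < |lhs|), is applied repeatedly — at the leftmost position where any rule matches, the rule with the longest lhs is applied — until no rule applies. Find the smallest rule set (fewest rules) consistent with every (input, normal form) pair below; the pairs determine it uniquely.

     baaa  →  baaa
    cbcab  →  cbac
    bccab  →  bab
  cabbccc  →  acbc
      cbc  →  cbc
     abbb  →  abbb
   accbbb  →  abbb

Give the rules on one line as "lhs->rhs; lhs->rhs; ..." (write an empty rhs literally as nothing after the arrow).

cab->ac; cc->

  | baaa
  | cbcab => cbac
  | bccab => bab
  | cabbccc => acbccc => acbc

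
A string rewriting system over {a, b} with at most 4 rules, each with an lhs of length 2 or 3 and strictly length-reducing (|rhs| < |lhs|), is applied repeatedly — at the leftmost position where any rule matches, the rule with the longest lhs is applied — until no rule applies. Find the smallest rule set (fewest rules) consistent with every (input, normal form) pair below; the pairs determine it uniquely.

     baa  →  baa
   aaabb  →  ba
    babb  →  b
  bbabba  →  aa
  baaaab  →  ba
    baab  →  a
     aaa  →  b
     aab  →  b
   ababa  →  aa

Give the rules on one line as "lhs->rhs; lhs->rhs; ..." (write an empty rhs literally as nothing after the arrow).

  | baa
  | aaabb => bbb => ba
  | babb => ab => b
  | bbabba => baba => aa

aaa->b; ab->b; bab->a; bbb->ba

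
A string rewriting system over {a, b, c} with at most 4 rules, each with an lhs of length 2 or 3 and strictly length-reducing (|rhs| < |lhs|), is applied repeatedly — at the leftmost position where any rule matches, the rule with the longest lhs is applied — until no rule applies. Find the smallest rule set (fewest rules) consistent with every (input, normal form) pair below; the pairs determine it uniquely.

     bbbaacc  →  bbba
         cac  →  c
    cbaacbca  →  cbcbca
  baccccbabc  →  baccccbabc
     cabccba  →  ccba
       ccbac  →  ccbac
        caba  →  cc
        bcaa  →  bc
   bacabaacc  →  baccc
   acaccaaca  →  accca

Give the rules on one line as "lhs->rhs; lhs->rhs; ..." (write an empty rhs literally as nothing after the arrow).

aa->; aba->c; bcc->ba; cac->c

  | bbbaacc => bbbcc => bbba
  | cac => c
  | cbaacbca => cbcbca
  | baccccbabc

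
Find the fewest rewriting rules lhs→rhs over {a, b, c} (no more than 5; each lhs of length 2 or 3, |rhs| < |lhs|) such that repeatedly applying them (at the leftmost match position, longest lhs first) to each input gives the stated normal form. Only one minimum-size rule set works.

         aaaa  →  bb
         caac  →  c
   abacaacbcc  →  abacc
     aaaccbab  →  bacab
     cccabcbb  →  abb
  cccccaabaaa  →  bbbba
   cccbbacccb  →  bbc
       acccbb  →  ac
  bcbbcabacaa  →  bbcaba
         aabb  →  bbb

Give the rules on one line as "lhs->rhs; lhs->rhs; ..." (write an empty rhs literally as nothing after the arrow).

  | aaaa => baa => bb
  | caac => cbc => c
  | abacaacbcc => abacbcbcc => abacbcc => abacc
  | aaaccbab => baccbab => bacab

aa->b; cac->bb; cb->; cca->ba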